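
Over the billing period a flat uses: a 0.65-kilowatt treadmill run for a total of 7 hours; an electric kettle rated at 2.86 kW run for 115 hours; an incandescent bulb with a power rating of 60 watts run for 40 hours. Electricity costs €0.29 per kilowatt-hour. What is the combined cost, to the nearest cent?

€97.40

treadmill: 0.65 kW × 7 h = 4.55 kWh
electric kettle: 2.86 kW × 115 h = 328.9 kWh
incandescent bulb: 0.06 kW × 40 h = 2.4 kWh
Total energy = 335.85 kWh
Cost = 335.85 × €0.29 = €97.40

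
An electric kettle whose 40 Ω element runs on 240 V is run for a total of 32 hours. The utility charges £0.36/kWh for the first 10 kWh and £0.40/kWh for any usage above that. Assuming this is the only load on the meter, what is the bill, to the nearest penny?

£18.03

Power = V²/R = 240²/40 = 1440 W = 1.44 kW
Energy = 1.44 kW × 32 h = 46.08 kWh
Tier 1 (0–10 kWh): 10 × £0.36 = £3.6
Above 10 kWh: 36.08 × £0.40 = £14.432
Bill = £18.03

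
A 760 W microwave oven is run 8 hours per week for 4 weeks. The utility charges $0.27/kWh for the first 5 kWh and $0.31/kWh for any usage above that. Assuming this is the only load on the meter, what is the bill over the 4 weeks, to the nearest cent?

$7.34

Runtime = 8 h/week × 4 weeks = 32 h
Energy = 0.76 kW × 32 h = 24.32 kWh
Tier 1 (0–5 kWh): 5 × $0.27 = $1.35
Above 5 kWh: 19.32 × $0.31 = $5.9892
Bill = $7.34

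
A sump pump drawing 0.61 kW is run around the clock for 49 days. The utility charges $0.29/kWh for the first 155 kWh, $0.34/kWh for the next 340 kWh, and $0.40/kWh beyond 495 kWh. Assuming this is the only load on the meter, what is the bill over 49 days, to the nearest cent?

Runtime = 24 h × 49 = 1176 h
Energy = 0.61 kW × 1176 h = 717.36 kWh
Tier 1 (0–155 kWh): 155 × $0.29 = $44.95
Tier 2 (155–495 kWh): 340 × $0.34 = $115.6
Above 495 kWh: 222.36 × $0.40 = $88.944
Bill = $249.49

$249.49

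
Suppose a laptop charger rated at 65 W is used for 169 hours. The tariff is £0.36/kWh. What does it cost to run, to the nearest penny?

£3.95

Energy = 0.065 kW × 169 h = 10.985 kWh
Cost = 10.985 kWh × £0.36/kWh = £3.95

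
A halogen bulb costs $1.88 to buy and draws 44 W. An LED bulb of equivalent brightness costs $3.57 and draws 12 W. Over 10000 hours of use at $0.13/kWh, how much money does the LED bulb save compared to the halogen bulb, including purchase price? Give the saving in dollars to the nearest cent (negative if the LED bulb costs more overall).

$39.91

halogen bulb: $1.88 + (44/1000) kW × 10000 h × $0.13 = $1.88 + $57.2 = $59.08
LED bulb: $3.57 + (12/1000) kW × 10000 h × $0.13 = $3.57 + $15.6 = $19.17
Saving = $59.08 − $19.17 = $39.91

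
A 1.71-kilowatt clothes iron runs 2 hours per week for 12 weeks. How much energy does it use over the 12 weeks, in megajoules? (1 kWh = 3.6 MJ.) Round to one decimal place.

147.7 MJ

Runtime = 2 h/week × 12 weeks = 24 h
Energy = 1.71 kW × 24 h = 41.04 kWh
= 41.04 × 3.6 MJ = 147.7 MJ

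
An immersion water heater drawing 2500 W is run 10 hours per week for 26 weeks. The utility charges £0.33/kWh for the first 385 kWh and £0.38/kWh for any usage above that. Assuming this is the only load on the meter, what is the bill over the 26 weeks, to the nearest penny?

Runtime = 10 h/week × 26 weeks = 260 h
Energy = 2.5 kW × 260 h = 650 kWh
Tier 1 (0–385 kWh): 385 × £0.33 = £127.05
Above 385 kWh: 265 × £0.38 = £100.7
Bill = £227.75

£227.75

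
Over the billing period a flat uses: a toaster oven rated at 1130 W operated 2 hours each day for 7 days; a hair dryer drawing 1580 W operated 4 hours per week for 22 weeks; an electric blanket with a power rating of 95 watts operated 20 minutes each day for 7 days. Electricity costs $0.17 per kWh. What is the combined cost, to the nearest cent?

toaster oven: Runtime = 2 h/day × 7 days = 14 h
toaster oven: 1.13 kW × 14 h = 15.82 kWh
hair dryer: Runtime = 4 h/week × 22 weeks = 88 h
hair dryer: 1.58 kW × 88 h = 139.04 kWh
electric blanket: Runtime = 20 min × 7 = 140 min = 2.333333… h
electric blanket: 0.095 kW × 2.333333… h = 0.221666… kWh
Total energy = 155.081666… kWh
Cost = 155.081666… × $0.17 = $26.36

$26.36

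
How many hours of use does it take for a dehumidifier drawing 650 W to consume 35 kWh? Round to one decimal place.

Hours = 35 kWh ÷ 0.65 kW = 53.8 h

53.8 h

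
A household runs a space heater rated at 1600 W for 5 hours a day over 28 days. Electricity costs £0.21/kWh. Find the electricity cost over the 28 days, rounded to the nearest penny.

£47.04

Runtime = 5 h/day × 28 days = 140 h
Energy = 1.6 kW × 140 h = 224 kWh
Cost = 224 kWh × £0.21/kWh = £47.04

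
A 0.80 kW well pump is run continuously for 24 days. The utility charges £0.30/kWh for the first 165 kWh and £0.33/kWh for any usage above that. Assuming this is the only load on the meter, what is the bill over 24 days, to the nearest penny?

£147.11

Runtime = 24 h × 24 = 576 h
Energy = 0.8 kW × 576 h = 460.8 kWh
Tier 1 (0–165 kWh): 165 × £0.30 = £49.5
Above 165 kWh: 295.8 × £0.33 = £97.614
Bill = £147.11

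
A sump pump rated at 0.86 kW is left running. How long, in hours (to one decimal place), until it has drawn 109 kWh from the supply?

Hours = 109 kWh ÷ 0.86 kW = 126.7 h

126.7 h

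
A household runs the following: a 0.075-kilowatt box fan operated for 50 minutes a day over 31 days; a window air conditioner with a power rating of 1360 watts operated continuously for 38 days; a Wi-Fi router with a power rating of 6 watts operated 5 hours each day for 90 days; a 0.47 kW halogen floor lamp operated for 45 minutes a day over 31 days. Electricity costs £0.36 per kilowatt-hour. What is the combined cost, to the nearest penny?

box fan: Runtime = 50 min × 31 = 1550 min = 25.833333… h
box fan: 0.075 kW × 25.833333… h = 1.9375 kWh
window air conditioner: Runtime = 24 h × 38 = 912 h
window air conditioner: 1.36 kW × 912 h = 1240.32 kWh
Wi-Fi router: Runtime = 5 h/day × 90 days = 450 h
Wi-Fi router: 0.006 kW × 450 h = 2.7 kWh
halogen floor lamp: Runtime = 45 min × 31 = 1395 min = 23.25 h
halogen floor lamp: 0.47 kW × 23.25 h = 10.9275 kWh
Total energy = 1255.885 kWh
Cost = 1255.885 × £0.36 = £452.12

£452.12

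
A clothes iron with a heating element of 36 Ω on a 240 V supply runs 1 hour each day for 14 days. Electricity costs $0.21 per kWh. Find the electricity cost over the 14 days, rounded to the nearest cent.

$4.70

Power = V²/R = 240²/36 = 1600 W = 1.6 kW
Runtime = 1 h/day × 14 days = 14 h
Energy = 1.6 kW × 14 h = 22.4 kWh
Cost = 22.4 kWh × $0.21/kWh = $4.70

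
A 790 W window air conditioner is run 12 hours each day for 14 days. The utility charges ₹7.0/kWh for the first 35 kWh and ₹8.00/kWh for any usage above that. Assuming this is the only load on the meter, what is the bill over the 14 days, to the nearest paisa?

₹1026.76

Runtime = 12 h/day × 14 days = 168 h
Energy = 0.79 kW × 168 h = 132.72 kWh
Tier 1 (0–35 kWh): 35 × ₹7.0 = ₹245
Above 35 kWh: 97.72 × ₹8.00 = ₹781.76
Bill = ₹1026.76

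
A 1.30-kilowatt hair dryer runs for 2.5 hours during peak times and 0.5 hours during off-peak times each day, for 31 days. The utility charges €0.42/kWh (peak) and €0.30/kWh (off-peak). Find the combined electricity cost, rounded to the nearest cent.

€48.36

Peak energy = 1.3 kW × 2.5 h × 31 = 100.75 kWh
Off-peak energy = 1.3 kW × 0.5 h × 31 = 20.15 kWh
Cost = 100.75 × €0.42 + 20.15 × €0.30 = €42.315 + €6.045 = €48.36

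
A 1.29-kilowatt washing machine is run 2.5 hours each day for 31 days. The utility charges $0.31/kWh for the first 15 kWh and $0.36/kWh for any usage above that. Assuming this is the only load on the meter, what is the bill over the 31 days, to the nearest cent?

$35.24

Runtime = 2.5 h/day × 31 days = 77.5 h
Energy = 1.29 kW × 77.5 h = 99.975 kWh
Tier 1 (0–15 kWh): 15 × $0.31 = $4.65
Above 15 kWh: 84.975 × $0.36 = $30.591
Bill = $35.24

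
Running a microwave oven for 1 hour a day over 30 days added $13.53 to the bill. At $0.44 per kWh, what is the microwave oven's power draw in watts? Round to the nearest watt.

1025 W

Energy = $13.53 ÷ $0.44/kWh = 30.75 kWh
Runtime = 1 h/day × 30 days = 30 h
Power = 30.75 kWh ÷ 30 h = 1.025 kW = 1025 W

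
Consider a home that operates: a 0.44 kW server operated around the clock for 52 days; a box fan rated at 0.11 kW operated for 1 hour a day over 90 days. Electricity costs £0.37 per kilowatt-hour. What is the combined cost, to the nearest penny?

£206.84

server: Runtime = 24 h × 52 = 1248 h
server: 0.44 kW × 1248 h = 549.12 kWh
box fan: Runtime = 1 h/day × 90 days = 90 h
box fan: 0.11 kW × 90 h = 9.9 kWh
Total energy = 559.02 kWh
Cost = 559.02 × £0.37 = £206.84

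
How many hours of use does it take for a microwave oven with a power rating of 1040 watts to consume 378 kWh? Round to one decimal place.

363.5 h

Hours = 378 kWh ÷ 1.04 kW = 363.5 h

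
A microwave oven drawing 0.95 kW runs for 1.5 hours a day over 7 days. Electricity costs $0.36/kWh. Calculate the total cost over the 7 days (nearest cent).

$3.59

Runtime = 1.5 h/day × 7 days = 10.5 h
Energy = 0.95 kW × 10.5 h = 9.975 kWh
Cost = 9.975 kWh × $0.36/kWh = $3.59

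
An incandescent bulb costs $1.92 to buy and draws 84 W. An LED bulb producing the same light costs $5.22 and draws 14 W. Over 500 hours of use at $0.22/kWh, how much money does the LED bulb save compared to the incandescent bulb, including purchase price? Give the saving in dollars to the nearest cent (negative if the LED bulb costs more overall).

incandescent bulb: $1.92 + (84/1000) kW × 500 h × $0.22 = $1.92 + $9.24 = $11.16
LED bulb: $5.22 + (14/1000) kW × 500 h × $0.22 = $5.22 + $1.54 = $6.76
Saving = $11.16 − $6.76 = $4.4

$4.40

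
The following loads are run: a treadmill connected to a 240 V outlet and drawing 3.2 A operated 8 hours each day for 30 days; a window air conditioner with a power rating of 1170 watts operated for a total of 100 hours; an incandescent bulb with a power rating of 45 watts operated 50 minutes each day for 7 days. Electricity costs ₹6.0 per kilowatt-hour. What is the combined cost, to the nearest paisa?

₹1809.50

treadmill: Power = 3.2 A × 240 V = 768 W = 0.768 kW
treadmill: Runtime = 8 h/day × 30 days = 240 h
treadmill: 0.768 kW × 240 h = 184.32 kWh
window air conditioner: 1.17 kW × 100 h = 117 kWh
incandescent bulb: Runtime = 50 min × 7 = 350 min = 5.833333… h
incandescent bulb: 0.045 kW × 5.833333… h = 0.2625 kWh
Total energy = 301.5825 kWh
Cost = 301.5825 × ₹6.0 = ₹1809.50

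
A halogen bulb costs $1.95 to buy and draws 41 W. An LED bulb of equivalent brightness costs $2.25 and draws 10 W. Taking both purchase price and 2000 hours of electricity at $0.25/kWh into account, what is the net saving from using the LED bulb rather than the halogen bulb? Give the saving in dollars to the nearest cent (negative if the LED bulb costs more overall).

$15.20

halogen bulb: $1.95 + (41/1000) kW × 2000 h × $0.25 = $1.95 + $20.5 = $22.45
LED bulb: $2.25 + (10/1000) kW × 2000 h × $0.25 = $2.25 + $5 = $7.25
Saving = $22.45 − $7.25 = $15.2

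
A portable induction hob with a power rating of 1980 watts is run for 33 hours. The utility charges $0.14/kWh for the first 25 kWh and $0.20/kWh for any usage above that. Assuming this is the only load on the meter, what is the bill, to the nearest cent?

Energy = 1.98 kW × 33 h = 65.34 kWh
Tier 1 (0–25 kWh): 25 × $0.14 = $3.5
Above 25 kWh: 40.34 × $0.20 = $8.068
Bill = $11.57

$11.57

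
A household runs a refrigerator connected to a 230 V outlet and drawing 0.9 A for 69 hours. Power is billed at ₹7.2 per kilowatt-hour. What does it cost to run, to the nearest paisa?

Power = 0.9 A × 230 V = 207 W = 0.207 kW
Energy = 0.207 kW × 69 h = 14.283 kWh
Cost = 14.283 kWh × ₹7.2/kWh = ₹102.84

₹102.84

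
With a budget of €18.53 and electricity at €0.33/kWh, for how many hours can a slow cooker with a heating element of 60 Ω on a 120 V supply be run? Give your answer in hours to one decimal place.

234.0 h

Power = V²/R = 120²/60 = 240 W = 0.24 kW
Energy available = €18.53 ÷ €0.33/kWh = 56.1515 kWh
Hours = 56.1515 kWh ÷ 0.24 kW = 234.0 h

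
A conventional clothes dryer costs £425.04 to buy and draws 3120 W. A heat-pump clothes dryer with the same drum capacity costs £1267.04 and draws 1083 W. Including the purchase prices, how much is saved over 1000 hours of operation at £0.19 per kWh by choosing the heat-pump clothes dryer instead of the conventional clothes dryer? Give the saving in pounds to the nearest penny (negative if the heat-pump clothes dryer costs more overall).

-£454.97

conventional clothes dryer: £425.04 + (3120/1000) kW × 1000 h × £0.19 = £425.04 + £592.8 = £1017.84
heat-pump clothes dryer: £1267.04 + (1083/1000) kW × 1000 h × £0.19 = £1267.04 + £205.77 = £1472.81
Saving = £1017.84 − £1472.81 = −£454.97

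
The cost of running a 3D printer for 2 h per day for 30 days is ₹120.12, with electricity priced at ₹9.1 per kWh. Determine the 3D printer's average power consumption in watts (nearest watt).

220 W

Energy = ₹120.12 ÷ ₹9.1/kWh = 13.2 kWh
Runtime = 2 h/day × 30 days = 60 h
Power = 13.2 kWh ÷ 60 h = 0.22 kW = 220 W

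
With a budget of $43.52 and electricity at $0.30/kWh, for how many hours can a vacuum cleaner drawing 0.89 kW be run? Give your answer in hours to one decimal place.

163.0 h

Energy available = $43.52 ÷ $0.30/kWh = 145.0667 kWh
Hours = 145.0667 kWh ÷ 0.89 kW = 163.0 h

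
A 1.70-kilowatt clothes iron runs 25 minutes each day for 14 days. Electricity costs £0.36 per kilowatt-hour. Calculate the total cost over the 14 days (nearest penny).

Runtime = 25 min × 14 = 350 min = 5.833333… h
Energy = 1.7 kW × 5.833333… h = 9.916666… kWh
Cost = 9.916666… kWh × £0.36/kWh = £3.57

£3.57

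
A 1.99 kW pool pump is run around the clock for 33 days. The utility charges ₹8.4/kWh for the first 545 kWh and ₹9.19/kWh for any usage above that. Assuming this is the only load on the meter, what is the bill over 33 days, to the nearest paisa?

₹14053.63

Runtime = 24 h × 33 = 792 h
Energy = 1.99 kW × 792 h = 1576.08 kWh
Tier 1 (0–545 kWh): 545 × ₹8.4 = ₹4578
Above 545 kWh: 1031.08 × ₹9.19 = ₹9475.6252
Bill = ₹14053.63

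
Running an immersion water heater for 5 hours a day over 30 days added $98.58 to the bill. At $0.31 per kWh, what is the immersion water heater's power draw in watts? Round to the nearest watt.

Energy = $98.58 ÷ $0.31/kWh = 318 kWh
Runtime = 5 h/day × 30 days = 150 h
Power = 318 kWh ÷ 150 h = 2.12 kW = 2120 W

2120 W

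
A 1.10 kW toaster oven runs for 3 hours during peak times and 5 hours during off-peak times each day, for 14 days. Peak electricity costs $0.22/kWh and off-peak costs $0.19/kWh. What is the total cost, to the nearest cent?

$24.79

Peak energy = 1.1 kW × 3 h × 14 = 46.2 kWh
Off-peak energy = 1.1 kW × 5 h × 14 = 77 kWh
Cost = 46.2 × $0.22 + 77 × $0.19 = $10.164 + $14.63 = $24.79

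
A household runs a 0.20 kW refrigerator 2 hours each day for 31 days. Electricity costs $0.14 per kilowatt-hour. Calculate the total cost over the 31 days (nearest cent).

$1.74

Runtime = 2 h/day × 31 days = 62 h
Energy = 0.2 kW × 62 h = 12.4 kWh
Cost = 12.4 kWh × $0.14/kWh = $1.74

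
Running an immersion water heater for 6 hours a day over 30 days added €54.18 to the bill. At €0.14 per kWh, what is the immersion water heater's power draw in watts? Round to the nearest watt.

2150 W

Energy = €54.18 ÷ €0.14/kWh = 387 kWh
Runtime = 6 h/day × 30 days = 180 h
Power = 387 kWh ÷ 180 h = 2.15 kW = 2150 W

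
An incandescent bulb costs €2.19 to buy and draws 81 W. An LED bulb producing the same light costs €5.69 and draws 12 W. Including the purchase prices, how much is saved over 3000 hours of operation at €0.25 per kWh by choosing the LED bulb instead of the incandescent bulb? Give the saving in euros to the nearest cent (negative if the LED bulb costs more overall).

incandescent bulb: €2.19 + (81/1000) kW × 3000 h × €0.25 = €2.19 + €60.75 = €62.94
LED bulb: €5.69 + (12/1000) kW × 3000 h × €0.25 = €5.69 + €9 = €14.69
Saving = €62.94 − €14.69 = €48.25

€48.25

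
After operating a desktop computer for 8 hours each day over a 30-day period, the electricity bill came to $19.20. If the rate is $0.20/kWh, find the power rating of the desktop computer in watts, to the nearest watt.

Energy = $19.20 ÷ $0.20/kWh = 96 kWh
Runtime = 8 h/day × 30 days = 240 h
Power = 96 kWh ÷ 240 h = 0.4 kW = 400 W

400 W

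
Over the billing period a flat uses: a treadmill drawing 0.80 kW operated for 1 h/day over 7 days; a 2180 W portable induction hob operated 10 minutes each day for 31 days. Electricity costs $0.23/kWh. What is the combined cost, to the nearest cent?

$3.88

treadmill: Runtime = 1 h/day × 7 days = 7 h
treadmill: 0.8 kW × 7 h = 5.6 kWh
portable induction hob: Runtime = 10 min × 31 = 310 min = 5.166666… h
portable induction hob: 2.18 kW × 5.166666… h = 11.263333… kWh
Total energy = 16.863333… kWh
Cost = 16.863333… × $0.23 = $3.88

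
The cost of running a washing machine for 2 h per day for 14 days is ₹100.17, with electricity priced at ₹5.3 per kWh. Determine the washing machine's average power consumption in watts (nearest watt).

Energy = ₹100.17 ÷ ₹5.3/kWh = 18.9 kWh
Runtime = 2 h/day × 14 days = 28 h
Power = 18.9 kWh ÷ 28 h = 0.675 kW = 675 W

675 W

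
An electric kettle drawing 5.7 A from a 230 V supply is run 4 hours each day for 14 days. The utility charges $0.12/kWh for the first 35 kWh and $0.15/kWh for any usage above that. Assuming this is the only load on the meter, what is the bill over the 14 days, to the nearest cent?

Power = 5.7 A × 230 V = 1311 W = 1.311 kW
Runtime = 4 h/day × 14 days = 56 h
Energy = 1.311 kW × 56 h = 73.416 kWh
Tier 1 (0–35 kWh): 35 × $0.12 = $4.2
Above 35 kWh: 38.416 × $0.15 = $5.7624
Bill = $9.96

$9.96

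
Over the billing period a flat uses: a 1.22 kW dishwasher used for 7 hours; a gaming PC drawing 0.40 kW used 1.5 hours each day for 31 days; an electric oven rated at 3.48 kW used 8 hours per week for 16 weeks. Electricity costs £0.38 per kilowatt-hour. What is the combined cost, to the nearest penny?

dishwasher: 1.22 kW × 7 h = 8.54 kWh
gaming PC: Runtime = 1.5 h/day × 31 days = 46.5 h
gaming PC: 0.4 kW × 46.5 h = 18.6 kWh
electric oven: Runtime = 8 h/week × 16 weeks = 128 h
electric oven: 3.48 kW × 128 h = 445.44 kWh
Total energy = 472.58 kWh
Cost = 472.58 × £0.38 = £179.58

£179.58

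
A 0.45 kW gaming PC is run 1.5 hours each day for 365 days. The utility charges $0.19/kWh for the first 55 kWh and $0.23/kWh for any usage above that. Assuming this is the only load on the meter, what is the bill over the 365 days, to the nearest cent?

$54.47

Runtime = 1.5 h/day × 365 days = 547.5 h
Energy = 0.45 kW × 547.5 h = 246.375 kWh
Tier 1 (0–55 kWh): 55 × $0.19 = $10.45
Above 55 kWh: 191.375 × $0.23 = $44.01625
Bill = $54.47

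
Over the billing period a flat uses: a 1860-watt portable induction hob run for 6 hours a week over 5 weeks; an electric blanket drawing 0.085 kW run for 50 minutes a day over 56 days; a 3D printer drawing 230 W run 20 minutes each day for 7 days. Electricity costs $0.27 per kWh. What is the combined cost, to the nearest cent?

$16.28

portable induction hob: Runtime = 6 h/week × 5 weeks = 30 h
portable induction hob: 1.86 kW × 30 h = 55.8 kWh
electric blanket: Runtime = 50 min × 56 = 2800 min = 46.666666… h
electric blanket: 0.085 kW × 46.666666… h = 3.966666… kWh
3D printer: Runtime = 20 min × 7 = 140 min = 2.333333… h
3D printer: 0.23 kW × 2.333333… h = 0.536666… kWh
Total energy = 60.303333… kWh
Cost = 60.303333… × $0.27 = $16.28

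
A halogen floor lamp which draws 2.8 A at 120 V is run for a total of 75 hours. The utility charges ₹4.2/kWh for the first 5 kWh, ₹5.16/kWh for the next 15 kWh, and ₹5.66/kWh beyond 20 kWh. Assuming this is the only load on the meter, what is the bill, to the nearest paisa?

Power = 2.8 A × 120 V = 336 W = 0.336 kW
Energy = 0.336 kW × 75 h = 25.2 kWh
Tier 1 (0–5 kWh): 5 × ₹4.2 = ₹21
Tier 2 (5–20 kWh): 15 × ₹5.16 = ₹77.4
Above 20 kWh: 5.2 × ₹5.66 = ₹29.432
Bill = ₹127.83

₹127.83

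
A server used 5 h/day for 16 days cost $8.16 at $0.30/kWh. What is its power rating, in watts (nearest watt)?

340 W

Energy = $8.16 ÷ $0.30/kWh = 27.2 kWh
Runtime = 5 h/day × 16 days = 80 h
Power = 27.2 kWh ÷ 80 h = 0.34 kW = 340 W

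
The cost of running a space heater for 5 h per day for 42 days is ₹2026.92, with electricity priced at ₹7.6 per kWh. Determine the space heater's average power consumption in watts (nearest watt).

1270 W

Energy = ₹2026.92 ÷ ₹7.6/kWh = 266.7 kWh
Runtime = 5 h/day × 42 days = 210 h
Power = 266.7 kWh ÷ 210 h = 1.27 kW = 1270 W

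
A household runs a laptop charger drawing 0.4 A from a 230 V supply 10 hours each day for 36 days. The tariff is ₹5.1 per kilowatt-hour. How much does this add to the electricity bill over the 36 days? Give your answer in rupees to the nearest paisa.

Power = 0.4 A × 230 V = 92 W = 0.092 kW
Runtime = 10 h/day × 36 days = 360 h
Energy = 0.092 kW × 360 h = 33.12 kWh
Cost = 33.12 kWh × ₹5.1/kWh = ₹168.91

₹168.91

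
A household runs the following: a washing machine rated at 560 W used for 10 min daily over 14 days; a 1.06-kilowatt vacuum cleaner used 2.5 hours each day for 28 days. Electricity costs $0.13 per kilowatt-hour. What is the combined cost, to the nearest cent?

$9.82

washing machine: Runtime = 10 min × 14 = 140 min = 2.333333… h
washing machine: 0.56 kW × 2.333333… h = 1.306666… kWh
vacuum cleaner: Runtime = 2.5 h/day × 28 days = 70 h
vacuum cleaner: 1.06 kW × 70 h = 74.2 kWh
Total energy = 75.506666… kWh
Cost = 75.506666… × $0.13 = $9.82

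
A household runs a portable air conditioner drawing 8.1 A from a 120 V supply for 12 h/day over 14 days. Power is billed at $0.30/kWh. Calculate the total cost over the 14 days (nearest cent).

Power = 8.1 A × 120 V = 972 W = 0.972 kW
Runtime = 12 h/day × 14 days = 168 h
Energy = 0.972 kW × 168 h = 163.296 kWh
Cost = 163.296 kWh × $0.30/kWh = $48.99

$48.99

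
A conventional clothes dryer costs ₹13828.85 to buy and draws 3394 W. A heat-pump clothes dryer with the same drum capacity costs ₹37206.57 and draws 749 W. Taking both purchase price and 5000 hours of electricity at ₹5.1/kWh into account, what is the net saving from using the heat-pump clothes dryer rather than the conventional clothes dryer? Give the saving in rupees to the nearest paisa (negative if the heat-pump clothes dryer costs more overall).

conventional clothes dryer: ₹13828.85 + (3394/1000) kW × 5000 h × ₹5.1 = ₹13828.85 + ₹86547 = ₹100375.85
heat-pump clothes dryer: ₹37206.57 + (749/1000) kW × 5000 h × ₹5.1 = ₹37206.57 + ₹19099.5 = ₹56306.07
Saving = ₹100375.85 − ₹56306.07 = ₹44069.78

₹44069.78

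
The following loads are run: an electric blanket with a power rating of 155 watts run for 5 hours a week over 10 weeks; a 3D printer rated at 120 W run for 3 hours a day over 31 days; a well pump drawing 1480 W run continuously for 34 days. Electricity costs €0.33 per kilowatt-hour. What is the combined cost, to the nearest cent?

€404.77

electric blanket: Runtime = 5 h/week × 10 weeks = 50 h
electric blanket: 0.155 kW × 50 h = 7.75 kWh
3D printer: Runtime = 3 h/day × 31 days = 93 h
3D printer: 0.12 kW × 93 h = 11.16 kWh
well pump: Runtime = 24 h × 34 = 816 h
well pump: 1.48 kW × 816 h = 1207.68 kWh
Total energy = 1226.59 kWh
Cost = 1226.59 × €0.33 = €404.77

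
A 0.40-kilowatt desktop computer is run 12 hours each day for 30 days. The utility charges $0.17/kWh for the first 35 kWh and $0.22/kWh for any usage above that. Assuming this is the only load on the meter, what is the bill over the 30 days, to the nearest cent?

$29.93

Runtime = 12 h/day × 30 days = 360 h
Energy = 0.4 kW × 360 h = 144 kWh
Tier 1 (0–35 kWh): 35 × $0.17 = $5.95
Above 35 kWh: 109 × $0.22 = $23.98
Bill = $29.93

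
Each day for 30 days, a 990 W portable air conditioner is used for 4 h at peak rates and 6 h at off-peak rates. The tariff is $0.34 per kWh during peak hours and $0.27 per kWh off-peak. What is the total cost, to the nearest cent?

$88.51

Peak energy = 0.99 kW × 4 h × 30 = 118.8 kWh
Off-peak energy = 0.99 kW × 6 h × 30 = 178.2 kWh
Cost = 118.8 × $0.34 + 178.2 × $0.27 = $40.392 + $48.114 = $88.51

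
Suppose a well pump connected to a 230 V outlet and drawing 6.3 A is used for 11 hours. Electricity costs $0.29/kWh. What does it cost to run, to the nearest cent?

Power = 6.3 A × 230 V = 1449 W = 1.449 kW
Energy = 1.449 kW × 11 h = 15.939 kWh
Cost = 15.939 kWh × $0.29/kWh = $4.62

$4.62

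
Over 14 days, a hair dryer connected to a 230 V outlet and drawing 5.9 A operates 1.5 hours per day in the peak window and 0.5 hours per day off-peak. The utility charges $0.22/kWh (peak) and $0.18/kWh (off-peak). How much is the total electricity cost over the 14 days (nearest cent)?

Power = 5.9 A × 230 V = 1357 W = 1.357 kW
Peak energy = 1.357 kW × 1.5 h × 14 = 28.497 kWh
Off-peak energy = 1.357 kW × 0.5 h × 14 = 9.499 kWh
Cost = 28.497 × $0.22 + 9.499 × $0.18 = $6.26934 + $1.70982 = $7.98

$7.98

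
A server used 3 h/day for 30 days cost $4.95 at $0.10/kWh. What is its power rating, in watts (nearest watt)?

550 W

Energy = $4.95 ÷ $0.10/kWh = 49.5 kWh
Runtime = 3 h/day × 30 days = 90 h
Power = 49.5 kWh ÷ 90 h = 0.55 kW = 550 W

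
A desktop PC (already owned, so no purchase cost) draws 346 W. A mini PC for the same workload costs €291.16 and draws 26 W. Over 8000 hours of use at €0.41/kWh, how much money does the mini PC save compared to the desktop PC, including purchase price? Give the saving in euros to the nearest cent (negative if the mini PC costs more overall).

desktop PC: €0.00 + (346/1000) kW × 8000 h × €0.41 = €0.00 + €1134.88 = €1134.88
mini PC: €291.16 + (26/1000) kW × 8000 h × €0.41 = €291.16 + €85.28 = €376.44
Saving = €1134.88 − €376.44 = €758.44

€758.44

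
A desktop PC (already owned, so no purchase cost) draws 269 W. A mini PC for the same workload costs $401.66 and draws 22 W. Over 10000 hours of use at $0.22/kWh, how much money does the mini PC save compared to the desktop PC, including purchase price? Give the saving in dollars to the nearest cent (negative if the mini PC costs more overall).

$141.74

desktop PC: $0.00 + (269/1000) kW × 10000 h × $0.22 = $0.00 + $591.8 = $591.8
mini PC: $401.66 + (22/1000) kW × 10000 h × $0.22 = $401.66 + $48.4 = $450.06
Saving = $591.8 − $450.06 = $141.74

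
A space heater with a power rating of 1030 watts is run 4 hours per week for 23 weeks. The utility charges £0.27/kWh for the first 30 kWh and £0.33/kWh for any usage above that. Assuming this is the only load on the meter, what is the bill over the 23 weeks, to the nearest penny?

Runtime = 4 h/week × 23 weeks = 92 h
Energy = 1.03 kW × 92 h = 94.76 kWh
Tier 1 (0–30 kWh): 30 × £0.27 = £8.1
Above 30 kWh: 64.76 × £0.33 = £21.3708
Bill = £29.47

£29.47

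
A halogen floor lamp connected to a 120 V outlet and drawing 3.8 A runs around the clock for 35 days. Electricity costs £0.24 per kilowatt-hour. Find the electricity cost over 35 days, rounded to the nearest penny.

Power = 3.8 A × 120 V = 456 W = 0.456 kW
Runtime = 24 h × 35 = 840 h
Energy = 0.456 kW × 840 h = 383.04 kWh
Cost = 383.04 kWh × £0.24/kWh = £91.93

£91.93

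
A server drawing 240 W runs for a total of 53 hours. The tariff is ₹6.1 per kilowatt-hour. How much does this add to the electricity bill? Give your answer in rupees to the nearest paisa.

Energy = 0.24 kW × 53 h = 12.72 kWh
Cost = 12.72 kWh × ₹6.1/kWh = ₹77.59

₹77.59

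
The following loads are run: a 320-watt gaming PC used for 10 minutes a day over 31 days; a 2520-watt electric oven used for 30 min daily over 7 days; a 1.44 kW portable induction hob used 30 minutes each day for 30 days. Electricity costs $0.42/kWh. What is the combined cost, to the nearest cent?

$13.47

gaming PC: Runtime = 10 min × 31 = 310 min = 5.166666… h
gaming PC: 0.32 kW × 5.166666… h = 1.653333… kWh
electric oven: Runtime = 30 min × 7 = 210 min = 3.5 h
electric oven: 2.52 kW × 3.5 h = 8.82 kWh
portable induction hob: Runtime = 30 min × 30 = 900 min = 15 h
portable induction hob: 1.44 kW × 15 h = 21.6 kWh
Total energy = 32.073333… kWh
Cost = 32.073333… × $0.42 = $13.47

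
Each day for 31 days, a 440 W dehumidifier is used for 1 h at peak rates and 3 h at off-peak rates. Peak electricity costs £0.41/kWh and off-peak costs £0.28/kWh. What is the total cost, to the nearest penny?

Peak energy = 0.44 kW × 1 h × 31 = 13.64 kWh
Off-peak energy = 0.44 kW × 3 h × 31 = 40.92 kWh
Cost = 13.64 × £0.41 + 40.92 × £0.28 = £5.5924 + £11.4576 = £17.05

£17.05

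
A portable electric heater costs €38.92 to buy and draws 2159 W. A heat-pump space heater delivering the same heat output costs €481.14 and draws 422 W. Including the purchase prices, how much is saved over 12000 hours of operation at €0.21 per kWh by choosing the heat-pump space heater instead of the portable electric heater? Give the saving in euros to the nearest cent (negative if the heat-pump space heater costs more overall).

€3935.02

portable electric heater: €38.92 + (2159/1000) kW × 12000 h × €0.21 = €38.92 + €5440.68 = €5479.6
heat-pump space heater: €481.14 + (422/1000) kW × 12000 h × €0.21 = €481.14 + €1063.44 = €1544.58
Saving = €5479.6 − €1544.58 = €3935.02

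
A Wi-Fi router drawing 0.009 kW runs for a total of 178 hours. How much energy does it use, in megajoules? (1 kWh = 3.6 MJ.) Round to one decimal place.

Energy = 0.009 kW × 178 h = 1.602 kWh
= 1.602 × 3.6 MJ = 5.8 MJ

5.8 MJ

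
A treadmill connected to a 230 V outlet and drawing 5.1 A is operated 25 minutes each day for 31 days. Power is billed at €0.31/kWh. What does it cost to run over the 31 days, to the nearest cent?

Power = 5.1 A × 230 V = 1173 W = 1.173 kW
Runtime = 25 min × 31 = 775 min = 12.916666… h
Energy = 1.173 kW × 12.916666… h = 15.15125 kWh
Cost = 15.15125 kWh × €0.31/kWh = €4.70

€4.70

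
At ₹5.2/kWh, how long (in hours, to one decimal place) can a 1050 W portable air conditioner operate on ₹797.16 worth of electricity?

Energy available = ₹797.16 ÷ ₹5.2/kWh = 153.3 kWh
Hours = 153.3 kWh ÷ 1.05 kW = 146.0 h

146.0 h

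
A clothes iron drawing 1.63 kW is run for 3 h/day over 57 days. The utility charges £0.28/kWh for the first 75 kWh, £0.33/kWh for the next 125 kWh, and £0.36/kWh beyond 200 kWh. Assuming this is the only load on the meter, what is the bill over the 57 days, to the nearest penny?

Runtime = 3 h/day × 57 days = 171 h
Energy = 1.63 kW × 171 h = 278.73 kWh
Tier 1 (0–75 kWh): 75 × £0.28 = £21
Tier 2 (75–200 kWh): 125 × £0.33 = £41.25
Above 200 kWh: 78.73 × £0.36 = £28.3428
Bill = £90.59

£90.59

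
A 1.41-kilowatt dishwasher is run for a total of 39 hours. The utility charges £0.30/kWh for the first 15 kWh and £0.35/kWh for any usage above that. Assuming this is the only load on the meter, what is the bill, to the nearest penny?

£18.50

Energy = 1.41 kW × 39 h = 54.99 kWh
Tier 1 (0–15 kWh): 15 × £0.30 = £4.5
Above 15 kWh: 39.99 × £0.35 = £13.9965
Bill = £18.50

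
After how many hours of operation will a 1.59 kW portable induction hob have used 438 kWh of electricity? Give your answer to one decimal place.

275.5 h

Hours = 438 kWh ÷ 1.59 kW = 275.5 h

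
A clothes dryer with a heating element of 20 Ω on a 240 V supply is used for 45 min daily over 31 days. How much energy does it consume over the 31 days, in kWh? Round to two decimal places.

Power = V²/R = 240²/20 = 2880 W = 2.88 kW
Runtime = 45 min × 31 = 1395 min = 23.25 h
Energy = 2.88 kW × 23.25 h = 66.96 kWh

66.96 kWh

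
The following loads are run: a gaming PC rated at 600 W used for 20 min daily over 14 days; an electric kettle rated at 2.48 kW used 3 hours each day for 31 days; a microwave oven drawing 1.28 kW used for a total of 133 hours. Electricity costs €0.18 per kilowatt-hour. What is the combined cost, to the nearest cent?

€72.66

gaming PC: Runtime = 20 min × 14 = 280 min = 4.666666… h
gaming PC: 0.6 kW × 4.666666… h = 2.8 kWh
electric kettle: Runtime = 3 h/day × 31 days = 93 h
electric kettle: 2.48 kW × 93 h = 230.64 kWh
microwave oven: 1.28 kW × 133 h = 170.24 kWh
Total energy = 403.68 kWh
Cost = 403.68 × €0.18 = €72.66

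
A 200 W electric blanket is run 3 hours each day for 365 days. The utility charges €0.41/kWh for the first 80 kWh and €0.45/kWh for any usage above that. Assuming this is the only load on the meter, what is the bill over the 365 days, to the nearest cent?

Runtime = 3 h/day × 365 days = 1095 h
Energy = 0.2 kW × 1095 h = 219 kWh
Tier 1 (0–80 kWh): 80 × €0.41 = €32.8
Above 80 kWh: 139 × €0.45 = €62.55
Bill = €95.35

€95.35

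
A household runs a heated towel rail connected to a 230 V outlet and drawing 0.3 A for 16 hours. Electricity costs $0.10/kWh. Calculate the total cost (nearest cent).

Power = 0.3 A × 230 V = 69 W = 0.069 kW
Energy = 0.069 kW × 16 h = 1.104 kWh
Cost = 1.104 kWh × $0.10/kWh = $0.11

$0.11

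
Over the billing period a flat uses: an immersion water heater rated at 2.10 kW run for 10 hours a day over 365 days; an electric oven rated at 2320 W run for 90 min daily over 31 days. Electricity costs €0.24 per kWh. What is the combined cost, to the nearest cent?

immersion water heater: Runtime = 10 h/day × 365 days = 3650 h
immersion water heater: 2.1 kW × 3650 h = 7665 kWh
electric oven: Runtime = 90 min × 31 = 2790 min = 46.5 h
electric oven: 2.32 kW × 46.5 h = 107.88 kWh
Total energy = 7772.88 kWh
Cost = 7772.88 × €0.24 = €1865.49

€1865.49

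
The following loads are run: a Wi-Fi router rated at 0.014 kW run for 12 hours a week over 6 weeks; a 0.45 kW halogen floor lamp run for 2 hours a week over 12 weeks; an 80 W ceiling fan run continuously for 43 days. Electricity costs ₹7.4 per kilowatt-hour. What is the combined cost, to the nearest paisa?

₹698.32

Wi-Fi router: Runtime = 12 h/week × 6 weeks = 72 h
Wi-Fi router: 0.014 kW × 72 h = 1.008 kWh
halogen floor lamp: Runtime = 2 h/week × 12 weeks = 24 h
halogen floor lamp: 0.45 kW × 24 h = 10.8 kWh
ceiling fan: Runtime = 24 h × 43 = 1032 h
ceiling fan: 0.08 kW × 1032 h = 82.56 kWh
Total energy = 94.368 kWh
Cost = 94.368 × ₹7.4 = ₹698.32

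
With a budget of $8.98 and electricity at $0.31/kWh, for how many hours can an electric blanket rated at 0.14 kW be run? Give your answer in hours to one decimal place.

206.9 h

Energy available = $8.98 ÷ $0.31/kWh = 28.9677 kWh
Hours = 28.9677 kWh ÷ 0.14 kW = 206.9 h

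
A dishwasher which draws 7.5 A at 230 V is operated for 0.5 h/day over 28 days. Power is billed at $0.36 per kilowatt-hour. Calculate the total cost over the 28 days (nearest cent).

$8.69

Power = 7.5 A × 230 V = 1725 W = 1.725 kW
Runtime = 0.5 h/day × 28 days = 14 h
Energy = 1.725 kW × 14 h = 24.15 kWh
Cost = 24.15 kWh × $0.36/kWh = $8.69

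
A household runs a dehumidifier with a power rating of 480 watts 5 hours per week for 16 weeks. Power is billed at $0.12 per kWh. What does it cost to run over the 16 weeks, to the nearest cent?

Runtime = 5 h/week × 16 weeks = 80 h
Energy = 0.48 kW × 80 h = 38.4 kWh
Cost = 38.4 kWh × $0.12/kWh = $4.61

$4.61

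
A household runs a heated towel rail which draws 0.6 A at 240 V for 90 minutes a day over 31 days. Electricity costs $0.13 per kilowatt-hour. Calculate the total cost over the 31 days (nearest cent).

$0.87

Power = 0.6 A × 240 V = 144 W = 0.144 kW
Runtime = 90 min × 31 = 2790 min = 46.5 h
Energy = 0.144 kW × 46.5 h = 6.696 kWh
Cost = 6.696 kWh × $0.13/kWh = $0.87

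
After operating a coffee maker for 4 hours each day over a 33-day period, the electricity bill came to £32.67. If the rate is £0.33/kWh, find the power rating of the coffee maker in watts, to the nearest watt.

Energy = £32.67 ÷ £0.33/kWh = 99 kWh
Runtime = 4 h/day × 33 days = 132 h
Power = 99 kWh ÷ 132 h = 0.75 kW = 750 W

750 W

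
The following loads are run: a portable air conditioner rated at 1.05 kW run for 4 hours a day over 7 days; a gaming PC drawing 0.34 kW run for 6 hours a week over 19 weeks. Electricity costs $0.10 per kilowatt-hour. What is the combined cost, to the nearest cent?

$6.82

portable air conditioner: Runtime = 4 h/day × 7 days = 28 h
portable air conditioner: 1.05 kW × 28 h = 29.4 kWh
gaming PC: Runtime = 6 h/week × 19 weeks = 114 h
gaming PC: 0.34 kW × 114 h = 38.76 kWh
Total energy = 68.16 kWh
Cost = 68.16 × $0.10 = $6.82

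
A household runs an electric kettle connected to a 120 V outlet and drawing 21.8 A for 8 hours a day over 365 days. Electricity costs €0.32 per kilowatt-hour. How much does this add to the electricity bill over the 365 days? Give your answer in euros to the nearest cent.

Power = 21.8 A × 120 V = 2616 W = 2.616 kW
Runtime = 8 h/day × 365 days = 2920 h
Energy = 2.616 kW × 2920 h = 7638.72 kWh
Cost = 7638.72 kWh × €0.32/kWh = €2444.39

€2444.39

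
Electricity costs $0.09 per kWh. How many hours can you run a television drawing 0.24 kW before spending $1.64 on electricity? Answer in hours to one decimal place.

Energy available = $1.64 ÷ $0.09/kWh = 18.2222 kWh
Hours = 18.2222 kWh ÷ 0.24 kW = 75.9 h

75.9 h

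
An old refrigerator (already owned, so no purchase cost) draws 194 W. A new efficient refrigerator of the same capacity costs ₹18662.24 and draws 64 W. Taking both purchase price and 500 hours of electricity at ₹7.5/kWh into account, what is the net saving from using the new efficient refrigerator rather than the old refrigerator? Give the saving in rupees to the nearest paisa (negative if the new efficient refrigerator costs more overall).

-₹18174.74

old refrigerator: ₹0.00 + (194/1000) kW × 500 h × ₹7.5 = ₹0.00 + ₹727.5 = ₹727.5
new efficient refrigerator: ₹18662.24 + (64/1000) kW × 500 h × ₹7.5 = ₹18662.24 + ₹240 = ₹18902.24
Saving = ₹727.5 − ₹18902.24 = −₹18174.74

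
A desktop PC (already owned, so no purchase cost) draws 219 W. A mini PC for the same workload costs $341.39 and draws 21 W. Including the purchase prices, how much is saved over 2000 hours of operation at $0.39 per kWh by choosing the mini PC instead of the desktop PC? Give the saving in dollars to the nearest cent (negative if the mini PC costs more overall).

-$186.95

desktop PC: $0.00 + (219/1000) kW × 2000 h × $0.39 = $0.00 + $170.82 = $170.82
mini PC: $341.39 + (21/1000) kW × 2000 h × $0.39 = $341.39 + $16.38 = $357.77
Saving = $170.82 − $357.77 = −$186.95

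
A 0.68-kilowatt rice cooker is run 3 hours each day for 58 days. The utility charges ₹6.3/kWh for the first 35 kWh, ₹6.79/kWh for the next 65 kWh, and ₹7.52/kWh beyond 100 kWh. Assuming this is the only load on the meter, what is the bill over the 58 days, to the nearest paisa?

Runtime = 3 h/day × 58 days = 174 h
Energy = 0.68 kW × 174 h = 118.32 kWh
Tier 1 (0–35 kWh): 35 × ₹6.3 = ₹220.5
Tier 2 (35–100 kWh): 65 × ₹6.79 = ₹441.35
Above 100 kWh: 18.32 × ₹7.52 = ₹137.7664
Bill = ₹799.62

₹799.62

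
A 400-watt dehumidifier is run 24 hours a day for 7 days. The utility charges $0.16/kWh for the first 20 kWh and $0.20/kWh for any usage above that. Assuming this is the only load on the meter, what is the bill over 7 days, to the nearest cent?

Runtime = 24 h × 7 = 168 h
Energy = 0.4 kW × 168 h = 67.2 kWh
Tier 1 (0–20 kWh): 20 × $0.16 = $3.2
Above 20 kWh: 47.2 × $0.20 = $9.44
Bill = $12.64

$12.64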